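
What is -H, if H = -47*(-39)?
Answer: -1833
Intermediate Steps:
H = 1833
-H = -1*1833 = -1833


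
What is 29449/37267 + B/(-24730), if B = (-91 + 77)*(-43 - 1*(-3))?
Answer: 70740425/92161291 ≈ 0.76757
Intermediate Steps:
B = 560 (B = -14*(-43 + 3) = -14*(-40) = 560)
29449/37267 + B/(-24730) = 29449/37267 + 560/(-24730) = 29449*(1/37267) + 560*(-1/24730) = 29449/37267 - 56/2473 = 70740425/92161291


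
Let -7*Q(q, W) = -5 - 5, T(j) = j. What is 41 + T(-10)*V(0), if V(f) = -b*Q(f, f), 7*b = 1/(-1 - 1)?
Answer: 1959/49 ≈ 39.980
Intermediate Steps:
Q(q, W) = 10/7 (Q(q, W) = -(-5 - 5)/7 = -⅐*(-10) = 10/7)
b = -1/14 (b = 1/(7*(-1 - 1)) = (⅐)/(-2) = (⅐)*(-½) = -1/14 ≈ -0.071429)
V(f) = 5/49 (V(f) = -(-1)*10/(14*7) = -1*(-5/49) = 5/49)
41 + T(-10)*V(0) = 41 - 10*5/49 = 41 - 50/49 = 1959/49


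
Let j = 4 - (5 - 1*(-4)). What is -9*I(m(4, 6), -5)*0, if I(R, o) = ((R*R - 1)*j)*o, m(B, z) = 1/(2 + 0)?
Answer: 0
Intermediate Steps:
m(B, z) = ½ (m(B, z) = 1/2 = ½)
j = -5 (j = 4 - (5 + 4) = 4 - 1*9 = 4 - 9 = -5)
I(R, o) = o*(5 - 5*R²) (I(R, o) = ((R*R - 1)*(-5))*o = ((R² - 1)*(-5))*o = ((-1 + R²)*(-5))*o = (5 - 5*R²)*o = o*(5 - 5*R²))
-9*I(m(4, 6), -5)*0 = -45*(-5)*(1 - (½)²)*0 = -45*(-5)*(1 - 1*¼)*0 = -45*(-5)*(1 - ¼)*0 = -45*(-5)*3/4*0 = -9*(-75/4)*0 = (675/4)*0 = 0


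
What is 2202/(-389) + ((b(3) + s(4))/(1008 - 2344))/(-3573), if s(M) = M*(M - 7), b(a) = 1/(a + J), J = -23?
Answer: -210226266869/37138047840 ≈ -5.6607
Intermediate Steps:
b(a) = 1/(-23 + a) (b(a) = 1/(a - 23) = 1/(-23 + a))
s(M) = M*(-7 + M)
2202/(-389) + ((b(3) + s(4))/(1008 - 2344))/(-3573) = 2202/(-389) + ((1/(-23 + 3) + 4*(-7 + 4))/(1008 - 2344))/(-3573) = 2202*(-1/389) + ((1/(-20) + 4*(-3))/(-1336))*(-1/3573) = -2202/389 + ((-1/20 - 12)*(-1/1336))*(-1/3573) = -2202/389 - 241/20*(-1/1336)*(-1/3573) = -2202/389 + (241/26720)*(-1/3573) = -2202/389 - 241/95470560 = -210226266869/37138047840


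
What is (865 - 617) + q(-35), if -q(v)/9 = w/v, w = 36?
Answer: 9004/35 ≈ 257.26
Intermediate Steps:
q(v) = -324/v
(865 - 617) + q(-35) = (865 - 617) - 324/(-35) = 248 - 324*(-1/35) = 248 + 324/35 = 9004/35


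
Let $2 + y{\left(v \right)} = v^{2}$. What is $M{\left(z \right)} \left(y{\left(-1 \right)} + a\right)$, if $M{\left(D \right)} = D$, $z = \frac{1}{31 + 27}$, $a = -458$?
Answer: $- \frac{459}{58} \approx -7.9138$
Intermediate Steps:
$y{\left(v \right)} = -2 + v^{2}$
$z = \frac{1}{58} \approx 0.017241$
$M{\left(z \right)} \left(y{\left(-1 \right)} + a\right) = \frac{\left(-2 + \left(-1\right)^{2}\right) - 458}{58} = \frac{\left(-2 + 1\right) - 458}{58} = \frac{-1 - 458}{58} = \frac{1}{58} \left(-459\right) = - \frac{459}{58}$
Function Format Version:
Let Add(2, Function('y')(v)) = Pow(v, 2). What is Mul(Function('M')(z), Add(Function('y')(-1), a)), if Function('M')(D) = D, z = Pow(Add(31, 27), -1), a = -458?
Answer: Rational(-459, 58) ≈ -7.9138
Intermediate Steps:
Function('y')(v) = Add(-2, Pow(v, 2))
z = Rational(1, 58) (z = Pow(58, -1) = Rational(1, 58) ≈ 0.017241)
Mul(Function('M')(z), Add(Function('y')(-1), a)) = Mul(Rational(1, 58), Add(Add(-2, Pow(-1, 2)), -458)) = Mul(Rational(1, 58), Add(Add(-2, 1), -458)) = Mul(Rational(1, 58), Add(-1, -458)) = Mul(Rational(1, 58), -459) = Rational(-459, 58)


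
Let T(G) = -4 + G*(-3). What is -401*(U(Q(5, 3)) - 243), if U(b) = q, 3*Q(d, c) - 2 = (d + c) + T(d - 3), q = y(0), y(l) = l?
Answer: 97443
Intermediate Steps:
T(G) = -4 - 3*G
q = 0
Q(d, c) = 7/3 - 2*d/3 + c/3 (Q(d, c) = 2/3 + ((d + c) + (-4 - 3*(d - 3)))/3 = 2/3 + ((c + d) + (-4 - 3*(-3 + d)))/3 = 2/3 + ((c + d) + (-4 + (9 - 3*d)))/3 = 2/3 + ((c + d) + (5 - 3*d))/3 = 2/3 + (5 + c - 2*d)/3 = 2/3 + (5/3 - 2*d/3 + c/3) = 7/3 - 2*d/3 + c/3)
U(b) = 0
-401*(U(Q(5, 3)) - 243) = -401*(0 - 243) = -401*(-243) = 97443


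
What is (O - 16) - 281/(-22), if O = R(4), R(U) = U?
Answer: 17/22 ≈ 0.77273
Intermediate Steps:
O = 4
(O - 16) - 281/(-22) = (4 - 16) - 281/(-22) = -12 - 281*(-1/22) = -12 + 281/22 = 17/22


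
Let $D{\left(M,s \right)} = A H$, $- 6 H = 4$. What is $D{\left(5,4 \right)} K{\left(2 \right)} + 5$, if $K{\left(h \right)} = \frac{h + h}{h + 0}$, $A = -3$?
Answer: $9$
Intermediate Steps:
$H = - \frac{2}{3}$ ($H = \left(- \frac{1}{6}\right) 4 = - \frac{2}{3} \approx -0.66667$)
$K{\left(h \right)} = 2$ ($K{\left(h \right)} = \frac{2 h}{h} = 2$)
$D{\left(M,s \right)} = 2$ ($D{\left(M,s \right)} = \left(-3\right) \left(- \frac{2}{3}\right) = 2$)
$D{\left(5,4 \right)} K{\left(2 \right)} + 5 = 2 \cdot 2 + 5 = 4 + 5 = 9$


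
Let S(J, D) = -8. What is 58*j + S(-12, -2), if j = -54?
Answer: -3140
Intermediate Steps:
58*j + S(-12, -2) = 58*(-54) - 8 = -3132 - 8 = -3140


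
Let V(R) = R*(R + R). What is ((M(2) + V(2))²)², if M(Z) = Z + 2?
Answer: 20736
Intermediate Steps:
M(Z) = 2 + Z
V(R) = 2*R² (V(R) = R*(2*R) = 2*R²)
((M(2) + V(2))²)² = (((2 + 2) + 2*2²)²)² = ((4 + 2*4)²)² = ((4 + 8)²)² = (12²)² = 144² = 20736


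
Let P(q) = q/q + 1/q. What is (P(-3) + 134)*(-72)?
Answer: -9696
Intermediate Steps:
P(q) = 1 + 1/q
(P(-3) + 134)*(-72) = ((1 - 3)/(-3) + 134)*(-72) = (-⅓*(-2) + 134)*(-72) = (⅔ + 134)*(-72) = (404/3)*(-72) = -9696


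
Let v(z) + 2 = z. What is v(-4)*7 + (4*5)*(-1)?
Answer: -62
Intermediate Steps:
v(z) = -2 + z
v(-4)*7 + (4*5)*(-1) = (-2 - 4)*7 + (4*5)*(-1) = -6*7 + 20*(-1) = -42 - 20 = -62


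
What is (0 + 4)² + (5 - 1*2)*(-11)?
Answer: -17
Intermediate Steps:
(0 + 4)² + (5 - 1*2)*(-11) = 4² + (5 - 2)*(-11) = 16 + 3*(-11) = 16 - 33 = -17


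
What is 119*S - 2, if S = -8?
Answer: -954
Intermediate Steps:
119*S - 2 = 119*(-8) - 2 = -952 - 2 = -954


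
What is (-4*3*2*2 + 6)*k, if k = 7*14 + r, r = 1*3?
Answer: -4242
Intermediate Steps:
r = 3
k = 101 (k = 7*14 + 3 = 98 + 3 = 101)
(-4*3*2*2 + 6)*k = (-4*3*2*2 + 6)*101 = (-24*2 + 6)*101 = (-4*12 + 6)*101 = (-48 + 6)*101 = -42*101 = -4242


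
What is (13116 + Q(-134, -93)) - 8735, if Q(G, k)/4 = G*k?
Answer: 54229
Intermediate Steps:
Q(G, k) = 4*G*k (Q(G, k) = 4*(G*k) = 4*G*k)
(13116 + Q(-134, -93)) - 8735 = (13116 + 4*(-134)*(-93)) - 8735 = (13116 + 49848) - 8735 = 62964 - 8735 = 54229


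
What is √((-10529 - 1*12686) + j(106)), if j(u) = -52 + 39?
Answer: 2*I*√5807 ≈ 152.41*I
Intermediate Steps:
j(u) = -13
√((-10529 - 1*12686) + j(106)) = √((-10529 - 1*12686) - 13) = √((-10529 - 12686) - 13) = √(-23215 - 13) = √(-23228) = 2*I*√5807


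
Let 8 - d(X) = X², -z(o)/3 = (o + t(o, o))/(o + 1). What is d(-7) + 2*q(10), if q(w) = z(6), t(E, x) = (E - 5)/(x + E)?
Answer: -647/14 ≈ -46.214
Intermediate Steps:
t(E, x) = (-5 + E)/(E + x)
z(o) = -3*(o + (-5 + o)/(2*o))/(1 + o) (z(o) = -3*(o + (-5 + o)/(o + o))/(o + 1) = -3*(o + (-5 + o)/((2*o)))/(1 + o) = -3*(o + (1/(2*o))*(-5 + o))/(1 + o) = -3*(o + (-5 + o)/(2*o))/(1 + o))
q(w) = -73/28 (q(w) = (3/2)*(5 - 1*6 - 2*6²)/(6*(1 + 6)) = (3/2)*(⅙)*(5 - 6 - 2*36)/7 = (3/2)*(⅙)*(⅐)*(5 - 6 - 72) = (3/2)*(⅙)*(⅐)*(-73) = -73/28)
d(X) = 8 - X²
d(-7) + 2*q(10) = (8 - 1*(-7)²) + 2*(-73/28) = (8 - 1*49) - 73/14 = (8 - 49) - 73/14 = -41 - 73/14 = -647/14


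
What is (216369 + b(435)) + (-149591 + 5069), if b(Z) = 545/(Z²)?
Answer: 2719049824/37845 ≈ 71847.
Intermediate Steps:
b(Z) = 545/Z²
(216369 + b(435)) + (-149591 + 5069) = (216369 + 545/435²) + (-149591 + 5069) = (216369 + 545*(1/189225)) - 144522 = (216369 + 109/37845) - 144522 = 8188484914/37845 - 144522 = 2719049824/37845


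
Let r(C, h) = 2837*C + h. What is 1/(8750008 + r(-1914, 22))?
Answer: 1/3320012 ≈ 3.0120e-7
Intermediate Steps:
r(C, h) = h + 2837*C
1/(8750008 + r(-1914, 22)) = 1/(8750008 + (22 + 2837*(-1914))) = 1/(8750008 + (22 - 5430018)) = 1/(8750008 - 5429996) = 1/3320012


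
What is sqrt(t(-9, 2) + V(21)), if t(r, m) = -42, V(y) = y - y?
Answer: I*sqrt(42) ≈ 6.4807*I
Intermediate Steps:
V(y) = 0
sqrt(t(-9, 2) + V(21)) = sqrt(-42 + 0) = sqrt(-42) = I*sqrt(42)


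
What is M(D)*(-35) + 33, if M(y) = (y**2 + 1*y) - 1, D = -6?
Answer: -982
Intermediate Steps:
M(y) = -1 + y + y**2 (M(y) = (y**2 + y) - 1 = (y + y**2) - 1 = -1 + y + y**2)
M(D)*(-35) + 33 = (-1 - 6 + (-6)**2)*(-35) + 33 = (-1 - 6 + 36)*(-35) + 33 = 29*(-35) + 33 = -1015 + 33 = -982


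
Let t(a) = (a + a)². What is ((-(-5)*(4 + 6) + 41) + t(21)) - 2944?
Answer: -1089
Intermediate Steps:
t(a) = 4*a² (t(a) = (2*a)² = 4*a²)
((-(-5)*(4 + 6) + 41) + t(21)) - 2944 = ((-(-5)*(4 + 6) + 41) + 4*21²) - 2944 = ((-(-5)*10 + 41) + 4*441) - 2944 = ((-5*(-10) + 41) + 1764) - 2944 = ((50 + 41) + 1764) - 2944 = (91 + 1764) - 2944 = 1855 - 2944 = -1089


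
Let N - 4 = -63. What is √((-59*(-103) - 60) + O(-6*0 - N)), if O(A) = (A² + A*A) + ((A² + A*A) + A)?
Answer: 100*√2 ≈ 141.42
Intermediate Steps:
N = -59 (N = 4 - 63 = -59)
O(A) = A + 4*A² (O(A) = (A² + A²) + ((A² + A²) + A) = 2*A² + (2*A² + A) = 2*A² + (A + 2*A²) = A + 4*A²)
√((-59*(-103) - 60) + O(-6*0 - N)) = √((-59*(-103) - 60) + (-6*0 - 1*(-59))*(1 + 4*(-6*0 - 1*(-59)))) = √((6077 - 60) + (0 + 59)*(1 + 4*(0 + 59))) = √(6017 + 59*(1 + 4*59)) = √(6017 + 59*(1 + 236)) = √(6017 + 59*237) = √(6017 + 13983) = √20000 = 100*√2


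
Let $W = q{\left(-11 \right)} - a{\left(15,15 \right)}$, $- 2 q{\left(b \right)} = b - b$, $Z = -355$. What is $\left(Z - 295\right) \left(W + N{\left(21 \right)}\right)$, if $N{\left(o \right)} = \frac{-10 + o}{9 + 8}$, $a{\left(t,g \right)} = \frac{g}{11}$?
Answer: $\frac{87100}{187} \approx 465.78$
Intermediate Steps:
$a{\left(t,g \right)} = \frac{g}{11}$ ($a{\left(t,g \right)} = g \frac{1}{11} = \frac{g}{11}$)
$q{\left(b \right)} = 0$ ($q{\left(b \right)} = - \frac{b - b}{2} = \left(- \frac{1}{2}\right) 0 = 0$)
$N{\left(o \right)} = - \frac{10}{17} + \frac{o}{17}$ ($N{\left(o \right)} = \frac{-10 + o}{17} = \left(-10 + o\right) \frac{1}{17} = - \frac{10}{17} + \frac{o}{17}$)
$W = - \frac{15}{11}$ ($W = 0 - \frac{1}{11} \cdot 15 = 0 - \frac{15}{11} = - \frac{15}{11} \approx -1.3636$)
$\left(Z - 295\right) \left(W + N{\left(21 \right)}\right) = \left(-355 - 295\right) \left(- \frac{15}{11} + \left(- \frac{10}{17} + \frac{1}{17} \cdot 21\right)\right) = - 650 \left(- \frac{15}{11} + \left(- \frac{10}{17} + \frac{21}{17}\right)\right) = - 650 \left(- \frac{15}{11} + \frac{11}{17}\right) = \left(-650\right) \left(- \frac{134}{187}\right) = \frac{87100}{187}$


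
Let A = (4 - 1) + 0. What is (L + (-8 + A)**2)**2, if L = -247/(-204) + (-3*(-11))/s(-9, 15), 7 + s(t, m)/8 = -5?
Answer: 1782106225/2663424 ≈ 669.10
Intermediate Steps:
s(t, m) = -96 (s(t, m) = -56 + 8*(-5) = -56 - 40 = -96)
L = 1415/1632 (L = -247/(-204) - 3*(-11)/(-96) = -247*(-1/204) + 33*(-1/96) = 247/204 - 11/32 = 1415/1632 ≈ 0.86703)
A = 3 (A = 3 + 0 = 3)
(L + (-8 + A)**2)**2 = (1415/1632 + (-8 + 3)**2)**2 = (1415/1632 + (-5)**2)**2 = (1415/1632 + 25)**2 = (42215/1632)**2 = 1782106225/2663424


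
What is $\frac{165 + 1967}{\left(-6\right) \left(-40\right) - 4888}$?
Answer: $- \frac{533}{1162} \approx -0.45869$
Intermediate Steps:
$\frac{165 + 1967}{\left(-6\right) \left(-40\right) - 4888} = \frac{2132}{240 - 4888} = \frac{2132}{-4648} = 2132 \left(- \frac{1}{4648}\right) = - \frac{533}{1162}$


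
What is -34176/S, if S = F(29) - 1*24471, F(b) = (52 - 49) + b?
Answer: 34176/24439 ≈ 1.3984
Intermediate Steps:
F(b) = 3 + b
S = -24439 (S = (3 + 29) - 1*24471 = 32 - 24471 = -24439)
-34176/S = -34176/(-24439) = -34176*(-1/24439) = 34176/24439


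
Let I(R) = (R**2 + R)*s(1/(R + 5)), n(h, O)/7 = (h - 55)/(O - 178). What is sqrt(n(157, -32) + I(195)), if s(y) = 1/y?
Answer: sqrt(191099915)/5 ≈ 2764.8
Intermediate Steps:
n(h, O) = 7*(-55 + h)/(-178 + O) (n(h, O) = 7*((h - 55)/(O - 178)) = 7*((-55 + h)/(-178 + O)) = 7*(-55 + h)/(-178 + O))
I(R) = (5 + R)*(R + R**2) (I(R) = (R**2 + R)/(1/(R + 5)) = (R + R**2)/(1/(5 + R)) = (R + R**2)*(5 + R) = (5 + R)*(R + R**2))
sqrt(n(157, -32) + I(195)) = sqrt(7*(-55 + 157)/(-178 - 32) + 195*(1 + 195)*(5 + 195)) = sqrt(7*102/(-210) + 195*196*200) = sqrt(7*(-1/210)*102 + 7644000) = sqrt(-17/5 + 7644000) = sqrt(38219983/5) = sqrt(191099915)/5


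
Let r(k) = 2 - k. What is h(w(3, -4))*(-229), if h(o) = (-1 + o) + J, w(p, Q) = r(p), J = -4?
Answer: 1374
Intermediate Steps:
w(p, Q) = 2 - p
h(o) = -5 + o (h(o) = (-1 + o) - 4 = -5 + o)
h(w(3, -4))*(-229) = (-5 + (2 - 1*3))*(-229) = (-5 + (2 - 3))*(-229) = (-5 - 1)*(-229) = -6*(-229) = 1374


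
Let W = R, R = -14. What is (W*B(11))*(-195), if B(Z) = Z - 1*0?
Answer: 30030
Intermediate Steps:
W = -14
B(Z) = Z (B(Z) = Z + 0 = Z)
(W*B(11))*(-195) = -14*11*(-195) = -154*(-195) = 30030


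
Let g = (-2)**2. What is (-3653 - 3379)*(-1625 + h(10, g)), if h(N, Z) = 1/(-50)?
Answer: 285678516/25 ≈ 1.1427e+7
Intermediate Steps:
g = 4
h(N, Z) = -1/50
(-3653 - 3379)*(-1625 + h(10, g)) = (-3653 - 3379)*(-1625 - 1/50) = -7032*(-81251/50) = 285678516/25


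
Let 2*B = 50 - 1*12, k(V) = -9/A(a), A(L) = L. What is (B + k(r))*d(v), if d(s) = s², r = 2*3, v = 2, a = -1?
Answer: 112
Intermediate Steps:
r = 6
k(V) = 9 (k(V) = -9/(-1) = -9*(-1) = 9)
B = 19 (B = (50 - 1*12)/2 = (50 - 12)/2 = (½)*38 = 19)
(B + k(r))*d(v) = (19 + 9)*2² = 28*4 = 112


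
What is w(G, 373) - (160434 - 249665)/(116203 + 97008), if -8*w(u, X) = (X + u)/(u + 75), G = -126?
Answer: 89069365/86990088 ≈ 1.0239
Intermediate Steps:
w(u, X) = -(X + u)/(8*(75 + u)) (w(u, X) = -(X + u)/(8*(u + 75)) = -(X + u)/(8*(75 + u)))
w(G, 373) - (160434 - 249665)/(116203 + 97008) = (-1*373 - 1*(-126))/(8*(75 - 126)) - (160434 - 249665)/(116203 + 97008) = (⅛)*(-373 + 126)/(-51) - (-89231)/213211 = (⅛)*(-1/51)*(-247) - (-89231)/213211 = 247/408 - 1*(-89231/213211) = 247/408 + 89231/213211 = 89069365/86990088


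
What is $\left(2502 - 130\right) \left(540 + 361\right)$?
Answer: $2137172$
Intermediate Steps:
$\left(2502 - 130\right) \left(540 + 361\right) = 2372 \cdot 901 = 2137172$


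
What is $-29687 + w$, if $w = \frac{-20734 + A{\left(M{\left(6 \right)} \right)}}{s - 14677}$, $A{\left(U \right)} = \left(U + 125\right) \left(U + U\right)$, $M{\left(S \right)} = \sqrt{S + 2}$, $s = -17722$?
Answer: $- \frac{961808395}{32399} - \frac{500 \sqrt{2}}{32399} \approx -29686.0$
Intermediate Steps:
$M{\left(S \right)} = \sqrt{2 + S}$
$A{\left(U \right)} = 2 U \left(125 + U\right)$ ($A{\left(U \right)} = \left(125 + U\right) 2 U = 2 U \left(125 + U\right)$)
$w = \frac{20734}{32399} - \frac{4 \sqrt{2} \left(125 + 2 \sqrt{2}\right)}{32399}$ ($w = \frac{-20734 + 2 \sqrt{2 + 6} \left(125 + \sqrt{2 + 6}\right)}{-17722 - 14677} = \frac{-20734 + 2 \sqrt{8} \left(125 + \sqrt{8}\right)}{-32399} = \left(-20734 + 2 \cdot 2 \sqrt{2} \left(125 + 2 \sqrt{2}\right)\right) \left(- \frac{1}{32399}\right) = \left(-20734 + 4 \sqrt{2} \left(125 + 2 \sqrt{2}\right)\right) \left(- \frac{1}{32399}\right) = \frac{20734}{32399} - \frac{4 \sqrt{2} \left(125 + 2 \sqrt{2}\right)}{32399} \approx 0.61764$)
$-29687 + w = -29687 + \left(\frac{20718}{32399} - \frac{500 \sqrt{2}}{32399}\right) = - \frac{961808395}{32399} - \frac{500 \sqrt{2}}{32399}$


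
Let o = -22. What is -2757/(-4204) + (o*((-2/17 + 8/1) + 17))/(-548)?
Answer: 16201659/9791116 ≈ 1.6547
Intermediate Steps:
-2757/(-4204) + (o*((-2/17 + 8/1) + 17))/(-548) = -2757/(-4204) - 22*((-2/17 + 8/1) + 17)/(-548) = -2757*(-1/4204) - 22*((-2*1/17 + 8*1) + 17)*(-1/548) = 2757/4204 - 22*((-2/17 + 8) + 17)*(-1/548) = 2757/4204 - 22*(134/17 + 17)*(-1/548) = 2757/4204 - 22*423/17*(-1/548) = 2757/4204 - 9306/17*(-1/548) = 2757/4204 + 4653/4658 = 16201659/9791116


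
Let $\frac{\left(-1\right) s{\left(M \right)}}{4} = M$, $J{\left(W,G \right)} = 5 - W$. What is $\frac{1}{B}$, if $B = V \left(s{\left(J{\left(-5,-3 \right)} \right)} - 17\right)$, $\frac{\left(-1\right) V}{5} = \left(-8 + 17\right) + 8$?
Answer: $\frac{1}{4845} \approx 0.0002064$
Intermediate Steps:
$s{\left(M \right)} = - 4 M$
$V = -85$ ($V = - 5 \left(\left(-8 + 17\right) + 8\right) = - 5 \left(9 + 8\right) = \left(-5\right) 17 = -85$)
$B = 4845$ ($B = - 85 \left(- 4 \left(5 - -5\right) - 17\right) = - 85 \left(- 4 \left(5 + 5\right) - 17\right) = - 85 \left(\left(-4\right) 10 - 17\right) = - 85 \left(-40 - 17\right) = \left(-85\right) \left(-57\right) = 4845$)
$\frac{1}{B} = \frac{1}{4845}$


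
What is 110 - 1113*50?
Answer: -55540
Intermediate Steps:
110 - 1113*50 = 110 - 371*150 = 110 - 55650 = -55540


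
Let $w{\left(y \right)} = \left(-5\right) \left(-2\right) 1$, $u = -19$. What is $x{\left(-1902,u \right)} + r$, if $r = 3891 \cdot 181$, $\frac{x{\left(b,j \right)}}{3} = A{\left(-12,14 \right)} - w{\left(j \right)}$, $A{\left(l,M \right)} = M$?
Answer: $704283$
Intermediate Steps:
$w{\left(y \right)} = 10$ ($w{\left(y \right)} = 10 \cdot 1 = 10$)
$x{\left(b,j \right)} = 12$ ($x{\left(b,j \right)} = 3 \left(14 - 10\right) = 3 \cdot 4 = 12$)
$r = 704271$
$x{\left(-1902,u \right)} + r = 12 + 704271 = 704283$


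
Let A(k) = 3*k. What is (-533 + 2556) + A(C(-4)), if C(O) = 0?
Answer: 2023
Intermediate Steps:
(-533 + 2556) + A(C(-4)) = (-533 + 2556) + 3*0 = 2023 + 0 = 2023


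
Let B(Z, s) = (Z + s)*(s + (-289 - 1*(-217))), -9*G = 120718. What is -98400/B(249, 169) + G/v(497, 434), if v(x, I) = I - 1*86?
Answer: -1300705207/31747518 ≈ -40.970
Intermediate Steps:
v(x, I) = -86 + I (v(x, I) = I - 86 = -86 + I)
G = -120718/9 (G = -⅑*120718 = -120718/9 ≈ -13413.)
B(Z, s) = (-72 + s)*(Z + s) (B(Z, s) = (Z + s)*(s + (-289 + 217)) = (Z + s)*(s - 72) = (Z + s)*(-72 + s) = (-72 + s)*(Z + s))
-98400/B(249, 169) + G/v(497, 434) = -98400/(169² - 72*249 - 72*169 + 249*169) - 120718/(9*(-86 + 434)) = -98400/(28561 - 17928 - 12168 + 42081) - 120718/9/348 = -98400/40546 - 120718/9*1/348 = -98400*1/40546 - 60359/1566 = -49200/20273 - 60359/1566 = -1300705207/31747518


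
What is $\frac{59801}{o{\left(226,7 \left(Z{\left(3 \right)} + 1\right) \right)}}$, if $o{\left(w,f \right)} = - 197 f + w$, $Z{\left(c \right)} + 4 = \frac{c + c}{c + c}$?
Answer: $\frac{59801}{2984} \approx 20.041$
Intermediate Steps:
$Z{\left(c \right)} = -3$ ($Z{\left(c \right)} = -4 + \frac{c + c}{c + c} = -4 + \frac{2 c}{2 c} = -4 + 2 c \frac{1}{2 c} = -4 + 1 = -3$)
$o{\left(w,f \right)} = w - 197 f$
$\frac{59801}{o{\left(226,7 \left(Z{\left(3 \right)} + 1\right) \right)}} = \frac{59801}{226 - 197 \cdot 7 \left(-3 + 1\right)} = \frac{59801}{226 - 197 \cdot 7 \left(-2\right)} = \frac{59801}{226 - -2758} = \frac{59801}{226 + 2758} = \frac{59801}{2984}$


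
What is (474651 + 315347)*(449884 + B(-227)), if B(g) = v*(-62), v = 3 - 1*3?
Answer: 355407460232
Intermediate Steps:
v = 0 (v = 3 - 3 = 0)
B(g) = 0 (B(g) = 0*(-62) = 0)
(474651 + 315347)*(449884 + B(-227)) = (474651 + 315347)*(449884 + 0) = 789998*449884 = 355407460232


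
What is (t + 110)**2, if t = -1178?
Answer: 1140624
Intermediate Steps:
(t + 110)**2 = (-1178 + 110)**2 = (-1068)**2 = 1140624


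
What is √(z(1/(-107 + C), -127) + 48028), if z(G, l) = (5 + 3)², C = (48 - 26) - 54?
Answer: 2*√12023 ≈ 219.30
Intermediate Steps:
C = -32 (C = 22 - 54 = -32)
z(G, l) = 64 (z(G, l) = 8² = 64)
√(z(1/(-107 + C), -127) + 48028) = √(64 + 48028) = √48092 = 2*√12023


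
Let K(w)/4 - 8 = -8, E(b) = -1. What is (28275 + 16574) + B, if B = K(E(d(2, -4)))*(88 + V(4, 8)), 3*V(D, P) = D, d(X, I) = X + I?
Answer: 44849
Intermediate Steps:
d(X, I) = I + X
V(D, P) = D/3
K(w) = 0 (K(w) = 32 + 4*(-8) = 32 - 32 = 0)
B = 0 (B = 0*(88 + (1/3)*4) = 0*(88 + 4/3) = 0*(268/3) = 0)
(28275 + 16574) + B = (28275 + 16574) + 0 = 44849 + 0 = 44849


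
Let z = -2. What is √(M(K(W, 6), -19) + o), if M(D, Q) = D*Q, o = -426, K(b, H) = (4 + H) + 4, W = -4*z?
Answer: 2*I*√173 ≈ 26.306*I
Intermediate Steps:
W = 8 (W = -4*(-2) = 8)
K(b, H) = 8 + H
√(M(K(W, 6), -19) + o) = √((8 + 6)*(-19) - 426) = √(14*(-19) - 426) = √(-266 - 426) = √(-692) = 2*I*√173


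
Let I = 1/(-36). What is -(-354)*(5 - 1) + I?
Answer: 50975/36 ≈ 1416.0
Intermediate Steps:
I = -1/36 ≈ -0.027778
-(-354)*(5 - 1) + I = -(-354)*(5 - 1) - 1/36 = -(-354)*4 - 1/36 = -118*(-12) - 1/36 = 1416 - 1/36 = 50975/36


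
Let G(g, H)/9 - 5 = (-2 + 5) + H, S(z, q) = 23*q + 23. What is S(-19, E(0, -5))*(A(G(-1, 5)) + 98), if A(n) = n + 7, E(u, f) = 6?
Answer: 35742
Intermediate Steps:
S(z, q) = 23 + 23*q
G(g, H) = 72 + 9*H (G(g, H) = 45 + 9*((-2 + 5) + H) = 45 + 9*(3 + H) = 45 + (27 + 9*H) = 72 + 9*H)
A(n) = 7 + n
S(-19, E(0, -5))*(A(G(-1, 5)) + 98) = (23 + 23*6)*((7 + (72 + 9*5)) + 98) = (23 + 138)*((7 + (72 + 45)) + 98) = 161*((7 + 117) + 98) = 161*(124 + 98) = 161*222 = 35742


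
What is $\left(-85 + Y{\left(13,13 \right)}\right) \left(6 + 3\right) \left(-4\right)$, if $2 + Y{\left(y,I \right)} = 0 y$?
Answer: $3132$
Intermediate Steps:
$Y{\left(y,I \right)} = -2$ ($Y{\left(y,I \right)} = -2 + 0 y = -2 + 0 = -2$)
$\left(-85 + Y{\left(13,13 \right)}\right) \left(6 + 3\right) \left(-4\right) = \left(-85 - 2\right) \left(6 + 3\right) \left(-4\right) = - 87 \cdot 9 \left(-4\right) = \left(-87\right) \left(-36\right) = 3132$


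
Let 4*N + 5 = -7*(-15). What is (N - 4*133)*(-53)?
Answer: 26871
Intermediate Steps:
N = 25 (N = -5/4 + (-7*(-15))/4 = -5/4 + (1/4)*105 = -5/4 + 105/4 = 25)
(N - 4*133)*(-53) = (25 - 4*133)*(-53) = (25 - 532)*(-53) = -507*(-53) = 26871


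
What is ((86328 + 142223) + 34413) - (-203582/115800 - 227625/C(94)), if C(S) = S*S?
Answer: 16818452294297/63950550 ≈ 2.6299e+5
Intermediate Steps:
C(S) = S²
((86328 + 142223) + 34413) - (-203582/115800 - 227625/C(94)) = ((86328 + 142223) + 34413) - (-203582/115800 - 227625/(94²)) = (228551 + 34413) - (-203582*1/115800 - 227625/8836) = 262964 - (-101791/57900 - 227625*1/8836) = 262964 - (-101791/57900 - 227625/8836) = 262964 - 1*(-1759864097/63950550) = 262964 + 1759864097/63950550 = 16818452294297/63950550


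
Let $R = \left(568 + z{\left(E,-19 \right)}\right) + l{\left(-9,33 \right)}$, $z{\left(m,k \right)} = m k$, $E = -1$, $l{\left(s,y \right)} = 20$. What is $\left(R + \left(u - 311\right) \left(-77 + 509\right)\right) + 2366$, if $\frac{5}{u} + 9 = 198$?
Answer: $- \frac{919573}{7} \approx -1.3137 \cdot 10^{5}$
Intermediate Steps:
$u = \frac{5}{189}$ ($u = \frac{5}{-9 + 198} = \frac{5}{189} \approx 0.026455$)
$z{\left(m,k \right)} = k m$
$R = 607$ ($R = \left(568 - -19\right) + 20 = \left(568 + 19\right) + 20 = 587 + 20 = 607$)
$\left(R + \left(u - 311\right) \left(-77 + 509\right)\right) + 2366 = \left(607 + \left(\frac{5}{189} - 311\right) \left(-77 + 509\right)\right) + 2366 = \left(607 - \frac{940384}{7}\right) + 2366 = - \frac{936135}{7} + 2366 = - \frac{919573}{7}$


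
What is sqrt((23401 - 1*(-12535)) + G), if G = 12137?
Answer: sqrt(48073) ≈ 219.26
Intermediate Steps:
sqrt((23401 - 1*(-12535)) + G) = sqrt((23401 - 1*(-12535)) + 12137) = sqrt((23401 + 12535) + 12137) = sqrt(35936 + 12137) = sqrt(48073)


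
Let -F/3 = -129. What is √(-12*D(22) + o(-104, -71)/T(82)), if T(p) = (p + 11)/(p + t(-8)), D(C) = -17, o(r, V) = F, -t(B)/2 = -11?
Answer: 2*√152985/31 ≈ 25.234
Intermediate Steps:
F = 387 (F = -3*(-129) = 387)
t(B) = 22 (t(B) = -2*(-11) = 22)
o(r, V) = 387
T(p) = (11 + p)/(22 + p) (T(p) = (p + 11)/(p + 22) = (11 + p)/(22 + p))
√(-12*D(22) + o(-104, -71)/T(82)) = √(-12*(-17) + 387/(((11 + 82)/(22 + 82)))) = √(204 + 387/((93/104))) = √(204 + 387/(((1/104)*93))) = √(204 + 387/(93/104)) = √(204 + 387*(104/93)) = √(204 + 13416/31) = √(19740/31) = 2*√152985/31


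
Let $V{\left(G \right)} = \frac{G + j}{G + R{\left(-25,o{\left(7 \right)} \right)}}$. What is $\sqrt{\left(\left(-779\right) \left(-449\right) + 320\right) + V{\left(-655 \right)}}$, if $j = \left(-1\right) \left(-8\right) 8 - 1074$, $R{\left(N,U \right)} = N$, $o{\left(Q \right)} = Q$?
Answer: $\frac{3 \sqrt{179870234}}{68} \approx 591.69$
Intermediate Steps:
$j = -1010$ ($j = 8 \cdot 8 - 1074 = 64 - 1074 = -1010$)
$V{\left(G \right)} = \frac{-1010 + G}{-25 + G}$ ($V{\left(G \right)} = \frac{G - 1010}{G - 25} = \frac{-1010 + G}{-25 + G}$)
$\sqrt{\left(\left(-779\right) \left(-449\right) + 320\right) + V{\left(-655 \right)}} = \sqrt{\left(\left(-779\right) \left(-449\right) + 320\right) + \frac{-1010 - 655}{-25 - 655}} = \sqrt{\left(349771 + 320\right) + \frac{1}{-680} \left(-1665\right)} = \sqrt{350091 - - \frac{333}{136}} = \sqrt{350091 + \frac{333}{136}} = \sqrt{\frac{47612709}{136}} = \frac{3 \sqrt{179870234}}{68}$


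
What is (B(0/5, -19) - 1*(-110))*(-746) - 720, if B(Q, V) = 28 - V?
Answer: -117842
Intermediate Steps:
(B(0/5, -19) - 1*(-110))*(-746) - 720 = ((28 - 1*(-19)) - 1*(-110))*(-746) - 720 = ((28 + 19) + 110)*(-746) - 720 = (47 + 110)*(-746) - 720 = 157*(-746) - 720 = -117122 - 720 = -117842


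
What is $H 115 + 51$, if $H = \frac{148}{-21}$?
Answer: $- \frac{15949}{21} \approx -759.48$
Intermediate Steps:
$H = - \frac{148}{21}$ ($H = 148 \left(- \frac{1}{21}\right) = - \frac{148}{21} \approx -7.0476$)
$H 115 + 51 = \left(- \frac{148}{21}\right) 115 + 51 = - \frac{17020}{21} + 51 = - \frac{15949}{21}$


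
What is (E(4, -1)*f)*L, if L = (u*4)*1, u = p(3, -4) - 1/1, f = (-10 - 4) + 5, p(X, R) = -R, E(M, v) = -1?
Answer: 108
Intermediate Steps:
f = -9 (f = -14 + 5 = -9)
u = 3 (u = -1*(-4) - 1/1 = 4 - 1*1 = 4 - 1 = 3)
L = 12 (L = (3*4)*1 = 12*1 = 12)
(E(4, -1)*f)*L = -1*(-9)*12 = 9*12 = 108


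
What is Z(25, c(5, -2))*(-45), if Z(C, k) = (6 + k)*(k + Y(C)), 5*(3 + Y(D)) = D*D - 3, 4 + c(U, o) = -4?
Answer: 10206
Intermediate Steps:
c(U, o) = -8 (c(U, o) = -4 - 4 = -8)
Y(D) = -18/5 + D**2/5 (Y(D) = -3 + (D*D - 3)/5 = -3 + (D**2 - 3)/5 = -3 + (-3 + D**2)/5 = -3 + (-3/5 + D**2/5) = -18/5 + D**2/5)
Z(C, k) = (6 + k)*(-18/5 + k + C**2/5) (Z(C, k) = (6 + k)*(k + (-18/5 + C**2/5)) = (6 + k)*(-18/5 + k + C**2/5))
Z(25, c(5, -2))*(-45) = (-108/5 + (-8)**2 + (6/5)*25**2 + (12/5)*(-8) + (1/5)*(-8)*25**2)*(-45) = (-108/5 + 64 + (6/5)*625 - 96/5 + (1/5)*(-8)*625)*(-45) = (-108/5 + 64 + 750 - 96/5 - 1000)*(-45) = -1134/5*(-45) = 10206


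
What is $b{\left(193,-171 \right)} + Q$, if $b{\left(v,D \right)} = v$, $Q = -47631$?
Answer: $-47438$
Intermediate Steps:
$b{\left(193,-171 \right)} + Q = 193 - 47631 = -47438$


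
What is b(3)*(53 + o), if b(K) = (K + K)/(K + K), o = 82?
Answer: 135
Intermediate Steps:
b(K) = 1 (b(K) = (2*K)/((2*K)) = (2*K)*(1/(2*K)) = 1)
b(3)*(53 + o) = 1*(53 + 82) = 1*135 = 135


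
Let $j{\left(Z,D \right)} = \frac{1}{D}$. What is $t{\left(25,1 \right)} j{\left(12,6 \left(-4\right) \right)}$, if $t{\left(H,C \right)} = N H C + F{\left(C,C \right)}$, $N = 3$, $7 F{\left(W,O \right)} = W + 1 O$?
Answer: $- \frac{527}{168} \approx -3.1369$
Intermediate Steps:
$F{\left(W,O \right)} = \frac{O}{7} + \frac{W}{7}$ ($F{\left(W,O \right)} = \frac{W + 1 O}{7} = \frac{W + O}{7} = \frac{O + W}{7} = \frac{O}{7} + \frac{W}{7}$)
$t{\left(H,C \right)} = \frac{2 C}{7} + 3 C H$ ($t{\left(H,C \right)} = 3 H C + \left(\frac{C}{7} + \frac{C}{7}\right) = 3 C H + \frac{2 C}{7} = \frac{2 C}{7} + 3 C H$)
$t{\left(25,1 \right)} j{\left(12,6 \left(-4\right) \right)} = \frac{\frac{1}{7} \cdot 1 \left(2 + 21 \cdot 25\right)}{6 \left(-4\right)} = \frac{\frac{1}{7} \cdot 1 \left(2 + 525\right)}{-24} = \frac{1}{7} \cdot 1 \cdot 527 \left(- \frac{1}{24}\right) = \frac{527}{7} \left(- \frac{1}{24}\right) = - \frac{527}{168}$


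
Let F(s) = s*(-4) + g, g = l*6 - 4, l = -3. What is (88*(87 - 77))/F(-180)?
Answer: 440/349 ≈ 1.2607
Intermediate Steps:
g = -22 (g = -3*6 - 4 = -18 - 4 = -22)
F(s) = -22 - 4*s (F(s) = s*(-4) - 22 = -4*s - 22 = -22 - 4*s)
(88*(87 - 77))/F(-180) = (88*(87 - 77))/(-22 - 4*(-180)) = (88*10)/(-22 + 720) = 880/698 = 880*(1/698) = 440/349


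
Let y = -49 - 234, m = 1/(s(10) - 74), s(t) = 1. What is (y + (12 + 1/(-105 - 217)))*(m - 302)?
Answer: 1923887361/23506 ≈ 81847.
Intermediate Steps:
m = -1/73 (m = 1/(1 - 74) = 1/(-73) = -1/73 ≈ -0.013699)
y = -283
(y + (12 + 1/(-105 - 217)))*(m - 302) = (-283 + (12 + 1/(-105 - 217)))*(-1/73 - 302) = (-283 + (12 + 1/(-322)))*(-22047/73) = (-283 + (12 - 1/322))*(-22047/73) = (-283 + 3863/322)*(-22047/73) = -87263/322*(-22047/73) = 1923887361/23506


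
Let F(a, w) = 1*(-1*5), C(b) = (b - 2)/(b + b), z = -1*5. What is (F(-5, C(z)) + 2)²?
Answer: 9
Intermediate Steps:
z = -5
C(b) = (-2 + b)/(2*b) (C(b) = (-2 + b)/((2*b)) = (-2 + b)*(1/(2*b)) = (-2 + b)/(2*b))
F(a, w) = -5 (F(a, w) = 1*(-5) = -5)
(F(-5, C(z)) + 2)² = (-5 + 2)² = (-3)² = 9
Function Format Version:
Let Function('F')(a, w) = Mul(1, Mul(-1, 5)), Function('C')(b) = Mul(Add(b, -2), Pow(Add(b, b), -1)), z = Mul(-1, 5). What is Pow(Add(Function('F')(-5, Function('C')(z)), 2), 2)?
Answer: 9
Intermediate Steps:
z = -5
Function('C')(b) = Mul(Rational(1, 2), Pow(b, -1), Add(-2, b)) (Function('C')(b) = Mul(Add(-2, b), Pow(Mul(2, b), -1)) = Mul(Add(-2, b), Mul(Rational(1, 2), Pow(b, -1))) = Mul(Rational(1, 2), Pow(b, -1), Add(-2, b)))
Function('F')(a, w) = -5 (Function('F')(a, w) = Mul(1, -5) = -5)
Pow(Add(Function('F')(-5, Function('C')(z)), 2), 2) = Pow(Add(-5, 2), 2) = Pow(-3, 2) = 9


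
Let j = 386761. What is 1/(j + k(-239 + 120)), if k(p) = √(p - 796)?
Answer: 386761/149584072036 - I*√915/149584072036 ≈ 2.5856e-6 - 2.0222e-10*I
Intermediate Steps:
k(p) = √(-796 + p)
1/(j + k(-239 + 120)) = 1/(386761 + √(-796 + (-239 + 120))) = 1/(386761 + √(-796 - 119)) = 1/(386761 + √(-915)) = 1/(386761 + I*√915)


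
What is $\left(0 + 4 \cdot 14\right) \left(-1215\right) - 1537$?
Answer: $-69577$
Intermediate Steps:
$\left(0 + 4 \cdot 14\right) \left(-1215\right) - 1537 = \left(0 + 56\right) \left(-1215\right) - 1537 = 56 \left(-1215\right) - 1537 = -68040 - 1537 = -69577$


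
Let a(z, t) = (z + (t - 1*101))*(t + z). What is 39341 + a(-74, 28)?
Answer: 46103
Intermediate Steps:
a(z, t) = (t + z)*(-101 + t + z) (a(z, t) = (z + (t - 101))*(t + z) = (z + (-101 + t))*(t + z) = (-101 + t + z)*(t + z) = (t + z)*(-101 + t + z))
39341 + a(-74, 28) = 39341 + (28² + (-74)² - 101*28 - 101*(-74) + 2*28*(-74)) = 39341 + (784 + 5476 - 2828 + 7474 - 4144) = 39341 + 6762 = 46103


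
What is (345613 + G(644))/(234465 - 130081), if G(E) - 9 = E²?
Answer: 380179/52192 ≈ 7.2842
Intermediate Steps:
G(E) = 9 + E²
(345613 + G(644))/(234465 - 130081) = (345613 + (9 + 644²))/(234465 - 130081) = (345613 + (9 + 414736))/104384 = (345613 + 414745)*(1/104384) = 760358*(1/104384) = 380179/52192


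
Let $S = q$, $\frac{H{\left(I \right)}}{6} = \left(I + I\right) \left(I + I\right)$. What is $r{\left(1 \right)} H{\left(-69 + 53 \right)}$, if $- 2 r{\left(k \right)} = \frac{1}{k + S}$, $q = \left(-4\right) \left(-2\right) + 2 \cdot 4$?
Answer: $- \frac{3072}{17} \approx -180.71$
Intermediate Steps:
$H{\left(I \right)} = 24 I^{2}$ ($H{\left(I \right)} = 6 \left(I + I\right) \left(I + I\right) = 6 \cdot 2 I 2 I = 6 \cdot 4 I^{2} = 24 I^{2}$)
$q = 16$ ($q = 8 + 8 = 16$)
$S = 16$
$r{\left(k \right)} = - \frac{1}{2 \left(16 + k\right)}$ ($r{\left(k \right)} = - \frac{1}{2 \left(k + 16\right)} = - \frac{1}{2 \left(16 + k\right)}$)
$r{\left(1 \right)} H{\left(-69 + 53 \right)} = - \frac{1}{32 + 2 \cdot 1} \cdot 24 \left(-69 + 53\right)^{2} = - \frac{1}{32 + 2} \cdot 24 \left(-16\right)^{2} = - \frac{1}{34} \cdot 24 \cdot 256 = \left(-1\right) \frac{1}{34} \cdot 6144 = \left(- \frac{1}{34}\right) 6144 = - \frac{3072}{17}$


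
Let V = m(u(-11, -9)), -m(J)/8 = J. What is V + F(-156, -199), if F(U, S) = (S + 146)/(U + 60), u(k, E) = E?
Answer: 6965/96 ≈ 72.552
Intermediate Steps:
F(U, S) = (146 + S)/(60 + U)
m(J) = -8*J
V = 72 (V = -8*(-9) = 72)
V + F(-156, -199) = 72 + (146 - 199)/(60 - 156) = 72 - 53/(-96) = 72 - 1/96*(-53) = 72 + 53/96 = 6965/96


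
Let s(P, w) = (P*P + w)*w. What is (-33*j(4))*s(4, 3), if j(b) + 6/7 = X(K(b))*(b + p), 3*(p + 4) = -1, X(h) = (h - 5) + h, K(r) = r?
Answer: 24453/7 ≈ 3493.3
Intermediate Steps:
X(h) = -5 + 2*h (X(h) = (-5 + h) + h = -5 + 2*h)
s(P, w) = w*(w + P²) (s(P, w) = (P² + w)*w = (w + P²)*w = w*(w + P²))
p = -13/3 (p = -4 + (⅓)*(-1) = -4 - ⅓ = -13/3 ≈ -4.3333)
j(b) = -6/7 + (-5 + 2*b)*(-13/3 + b) (j(b) = -6/7 + (-5 + 2*b)*(b - 13/3) = -6/7 + (-5 + 2*b)*(-13/3 + b))
(-33*j(4))*s(4, 3) = (-33*(437/21 + 2*4² - 41/3*4))*(3*(3 + 4²)) = (-33*(437/21 + 2*16 - 164/3))*(3*(3 + 16)) = (-33*(437/21 + 32 - 164/3))*(3*19) = -33*(-13/7)*57 = (429/7)*57 = 24453/7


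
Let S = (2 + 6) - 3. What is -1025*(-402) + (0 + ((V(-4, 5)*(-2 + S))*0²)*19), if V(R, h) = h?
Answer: 412050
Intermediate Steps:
S = 5 (S = 8 - 3 = 5)
-1025*(-402) + (0 + ((V(-4, 5)*(-2 + S))*0²)*19) = -1025*(-402) + (0 + ((5*(-2 + 5))*0²)*19) = 412050 + (0 + ((5*3)*0)*19) = 412050 + (0 + (15*0)*19) = 412050 + (0 + 0*19) = 412050 + (0 + 0) = 412050 + 0 = 412050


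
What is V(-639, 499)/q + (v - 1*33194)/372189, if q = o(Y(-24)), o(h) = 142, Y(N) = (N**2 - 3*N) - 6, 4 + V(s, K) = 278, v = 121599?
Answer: 57266648/26425419 ≈ 2.1671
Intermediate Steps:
V(s, K) = 274 (V(s, K) = -4 + 278 = 274)
Y(N) = -6 + N**2 - 3*N
q = 142
V(-639, 499)/q + (v - 1*33194)/372189 = 274/142 + (121599 - 1*33194)/372189 = 274*(1/142) + (121599 - 33194)*(1/372189) = 137/71 + 88405*(1/372189) = 137/71 + 88405/372189 = 57266648/26425419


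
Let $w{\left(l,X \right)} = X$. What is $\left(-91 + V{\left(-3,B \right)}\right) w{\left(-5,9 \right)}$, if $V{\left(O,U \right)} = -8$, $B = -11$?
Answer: $-891$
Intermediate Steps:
$\left(-91 + V{\left(-3,B \right)}\right) w{\left(-5,9 \right)} = \left(-91 - 8\right) 9 = \left(-99\right) 9 = -891$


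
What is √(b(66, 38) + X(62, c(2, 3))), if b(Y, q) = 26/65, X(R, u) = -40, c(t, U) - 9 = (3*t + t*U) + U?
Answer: 3*I*√110/5 ≈ 6.2929*I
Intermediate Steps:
c(t, U) = 9 + U + 3*t + U*t (c(t, U) = 9 + ((3*t + t*U) + U) = 9 + ((3*t + U*t) + U) = 9 + (U + 3*t + U*t) = 9 + U + 3*t + U*t)
b(Y, q) = ⅖ (b(Y, q) = 26*(1/65) = ⅖)
√(b(66, 38) + X(62, c(2, 3))) = √(⅖ - 40) = √(-198/5) = 3*I*√110/5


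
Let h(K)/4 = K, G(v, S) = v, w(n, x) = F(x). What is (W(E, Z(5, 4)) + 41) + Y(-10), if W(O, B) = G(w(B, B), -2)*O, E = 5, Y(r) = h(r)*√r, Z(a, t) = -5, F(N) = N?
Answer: 16 - 40*I*√10 ≈ 16.0 - 126.49*I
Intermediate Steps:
w(n, x) = x
h(K) = 4*K
Y(r) = 4*r^(3/2) (Y(r) = (4*r)*√r = 4*r^(3/2))
W(O, B) = B*O
(W(E, Z(5, 4)) + 41) + Y(-10) = (-5*5 + 41) + 4*(-10)^(3/2) = (-25 + 41) + 4*(-10*I*√10) = 16 - 40*I*√10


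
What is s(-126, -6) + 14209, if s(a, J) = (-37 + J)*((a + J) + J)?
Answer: 20143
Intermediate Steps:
s(a, J) = (-37 + J)*(a + 2*J) (s(a, J) = (-37 + J)*((J + a) + J) = (-37 + J)*(a + 2*J))
s(-126, -6) + 14209 = (-74*(-6) - 37*(-126) + 2*(-6)² - 6*(-126)) + 14209 = (444 + 4662 + 2*36 + 756) + 14209 = (444 + 4662 + 72 + 756) + 14209 = 5934 + 14209 = 20143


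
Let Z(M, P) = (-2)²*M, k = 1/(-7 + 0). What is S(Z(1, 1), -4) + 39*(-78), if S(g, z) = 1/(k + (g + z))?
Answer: -3049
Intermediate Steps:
k = -⅐ (k = 1/(-7) = -⅐ ≈ -0.14286)
Z(M, P) = 4*M
S(g, z) = 1/(-⅐ + g + z) (S(g, z) = 1/(-⅐ + (g + z)) = 1/(-⅐ + g + z))
S(Z(1, 1), -4) + 39*(-78) = 7/(-1 + 7*(4*1) + 7*(-4)) + 39*(-78) = 7/(-1 + 7*4 - 28) - 3042 = 7/(-1 + 28 - 28) - 3042 = 7/(-1) - 3042 = 7*(-1) - 3042 = -7 - 3042 = -3049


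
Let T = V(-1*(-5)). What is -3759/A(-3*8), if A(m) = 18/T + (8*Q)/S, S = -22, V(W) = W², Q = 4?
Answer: 1033725/202 ≈ 5117.5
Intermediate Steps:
T = 25 (T = (-1*(-5))² = 5² = 25)
A(m) = -202/275 (A(m) = 18/25 + (8*4)/(-22) = 18*(1/25) + 32*(-1/22) = 18/25 - 16/11 = -202/275)
-3759/A(-3*8) = -3759/(-202/275) = -3759*(-275/202) = 1033725/202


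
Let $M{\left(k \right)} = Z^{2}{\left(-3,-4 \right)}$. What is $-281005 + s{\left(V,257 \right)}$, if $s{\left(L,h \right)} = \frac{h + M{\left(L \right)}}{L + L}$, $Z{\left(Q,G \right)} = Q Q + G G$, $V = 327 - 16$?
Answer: $- \frac{87392114}{311} \approx -2.81 \cdot 10^{5}$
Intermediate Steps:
$V = 311$ ($V = 327 - 16 = 311$)
$Z{\left(Q,G \right)} = G^{2} + Q^{2}$ ($Z{\left(Q,G \right)} = Q^{2} + G^{2} = G^{2} + Q^{2}$)
$M{\left(k \right)} = 625$ ($M{\left(k \right)} = \left(\left(-4\right)^{2} + \left(-3\right)^{2}\right)^{2} = \left(16 + 9\right)^{2} = 25^{2} = 625$)
$s{\left(L,h \right)} = \frac{625 + h}{2 L}$ ($s{\left(L,h \right)} = \frac{h + 625}{L + L} = \frac{625 + h}{2 L}$)
$-281005 + s{\left(V,257 \right)} = -281005 + \frac{625 + 257}{2 \cdot 311} = -281005 + \frac{1}{2} \cdot \frac{1}{311} \cdot 882 = -281005 + \frac{441}{311} = - \frac{87392114}{311}$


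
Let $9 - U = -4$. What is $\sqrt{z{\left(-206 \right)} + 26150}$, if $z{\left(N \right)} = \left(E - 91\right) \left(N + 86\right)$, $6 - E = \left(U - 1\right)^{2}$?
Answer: $\sqrt{53630} \approx 231.58$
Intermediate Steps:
$U = 13$ ($U = 9 - -4 = 9 + 4 = 13$)
$E = -138$ ($E = 6 - \left(13 - 1\right)^{2} = 6 - 12^{2} = 6 - 144 = -138$)
$z{\left(N \right)} = -19694 - 229 N$ ($z{\left(N \right)} = \left(-138 - 91\right) \left(N + 86\right) = - 229 \left(86 + N\right) = -19694 - 229 N$)
$\sqrt{z{\left(-206 \right)} + 26150} = \sqrt{\left(-19694 - -47174\right) + 26150} = \sqrt{\left(-19694 + 47174\right) + 26150} = \sqrt{27480 + 26150} = \sqrt{53630}$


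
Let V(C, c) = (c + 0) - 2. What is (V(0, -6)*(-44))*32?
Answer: 11264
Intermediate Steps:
V(C, c) = -2 + c (V(C, c) = c - 2 = -2 + c)
(V(0, -6)*(-44))*32 = ((-2 - 6)*(-44))*32 = -8*(-44)*32 = 352*32 = 11264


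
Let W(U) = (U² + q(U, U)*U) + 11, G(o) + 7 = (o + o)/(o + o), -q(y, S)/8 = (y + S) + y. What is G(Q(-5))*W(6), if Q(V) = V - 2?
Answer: 4902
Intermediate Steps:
Q(V) = -2 + V
q(y, S) = -16*y - 8*S (q(y, S) = -8*((y + S) + y) = -8*((S + y) + y) = -8*(S + 2*y) = -16*y - 8*S)
G(o) = -6 (G(o) = -7 + (o + o)/(o + o) = -7 + (2*o)/((2*o)) = -7 + (2*o)*(1/(2*o)) = -7 + 1 = -6)
W(U) = 11 - 23*U² (W(U) = (U² + (-16*U - 8*U)*U) + 11 = (U² + (-24*U)*U) + 11 = (U² - 24*U²) + 11 = -23*U² + 11 = 11 - 23*U²)
G(Q(-5))*W(6) = -6*(11 - 23*6²) = -6*(11 - 23*36) = -6*(11 - 828) = -6*(-817) = 4902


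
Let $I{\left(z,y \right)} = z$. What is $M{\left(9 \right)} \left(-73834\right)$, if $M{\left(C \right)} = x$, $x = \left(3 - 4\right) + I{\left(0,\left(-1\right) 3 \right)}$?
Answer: $73834$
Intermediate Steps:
$x = -1$ ($x = \left(3 - 4\right) + 0 = -1 + 0 = -1$)
$M{\left(C \right)} = -1$
$M{\left(9 \right)} \left(-73834\right) = \left(-1\right) \left(-73834\right) = 73834$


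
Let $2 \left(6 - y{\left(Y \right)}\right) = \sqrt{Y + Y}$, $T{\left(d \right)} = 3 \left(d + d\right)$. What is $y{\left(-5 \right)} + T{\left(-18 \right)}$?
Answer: $-102 - \frac{i \sqrt{10}}{2} \approx -102.0 - 1.5811 i$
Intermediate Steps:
$T{\left(d \right)} = 6 d$ ($T{\left(d \right)} = 3 \cdot 2 d = 6 d$)
$y{\left(Y \right)} = 6 - \frac{\sqrt{2} \sqrt{Y}}{2}$ ($y{\left(Y \right)} = 6 - \frac{\sqrt{Y + Y}}{2} = 6 - \frac{\sqrt{2 Y}}{2} = 6 - \frac{\sqrt{2} \sqrt{Y}}{2}$)
$y{\left(-5 \right)} + T{\left(-18 \right)} = \left(6 - \frac{\sqrt{2} \sqrt{-5}}{2}\right) + 6 \left(-18\right) = \left(6 - \frac{\sqrt{2} i \sqrt{5}}{2}\right) - 108 = \left(6 - \frac{i \sqrt{10}}{2}\right) - 108 = -102 - \frac{i \sqrt{10}}{2}$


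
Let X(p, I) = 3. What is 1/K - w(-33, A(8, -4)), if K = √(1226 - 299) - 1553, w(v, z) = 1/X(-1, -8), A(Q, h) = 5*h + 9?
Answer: -2415541/7232646 - 3*√103/2410882 ≈ -0.33399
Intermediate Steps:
A(Q, h) = 9 + 5*h
w(v, z) = ⅓ (w(v, z) = 1/3 = ⅓)
K = -1553 + 3*√103 (K = √927 - 1553 = 3*√103 - 1553 = -1553 + 3*√103 ≈ -1522.6)
1/K - w(-33, A(8, -4)) = 1/(-1553 + 3*√103) - 1*⅓ = 1/(-1553 + 3*√103) - ⅓ = -⅓ + 1/(-1553 + 3*√103)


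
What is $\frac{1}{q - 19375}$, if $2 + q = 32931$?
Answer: $\frac{1}{13554} \approx 7.3779 \cdot 10^{-5}$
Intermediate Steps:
$q = 32929$ ($q = -2 + 32931 = 32929$)
$\frac{1}{q - 19375} = \frac{1}{32929 - 19375} = \frac{1}{13554}$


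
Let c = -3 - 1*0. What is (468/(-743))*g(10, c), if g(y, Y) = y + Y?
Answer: -3276/743 ≈ -4.4091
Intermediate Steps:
c = -3 (c = -3 + 0 = -3)
g(y, Y) = Y + y
(468/(-743))*g(10, c) = (468/(-743))*(-3 + 10) = (468*(-1/743))*7 = -468/743*7 = -3276/743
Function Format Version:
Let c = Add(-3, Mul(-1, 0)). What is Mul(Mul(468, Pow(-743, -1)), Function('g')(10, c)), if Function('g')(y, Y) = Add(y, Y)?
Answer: Rational(-3276, 743) ≈ -4.4091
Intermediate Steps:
c = -3 (c = Add(-3, 0) = -3)
Function('g')(y, Y) = Add(Y, y)
Mul(Mul(468, Pow(-743, -1)), Function('g')(10, c)) = Mul(Mul(468, Pow(-743, -1)), Add(-3, 10)) = Mul(Mul(468, Rational(-1, 743)), 7) = Mul(Rational(-468, 743), 7) = Rational(-3276, 743)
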